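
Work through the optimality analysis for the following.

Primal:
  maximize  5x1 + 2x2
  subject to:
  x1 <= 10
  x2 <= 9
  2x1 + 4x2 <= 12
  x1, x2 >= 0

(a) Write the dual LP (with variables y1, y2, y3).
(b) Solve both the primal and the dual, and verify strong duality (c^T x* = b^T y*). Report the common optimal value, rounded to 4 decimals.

The standard primal-dual pair for 'max c^T x s.t. A x <= b, x >= 0' is:
  Dual:  min b^T y  s.t.  A^T y >= c,  y >= 0.

So the dual LP is:
  minimize  10y1 + 9y2 + 12y3
  subject to:
    y1 + 2y3 >= 5
    y2 + 4y3 >= 2
    y1, y2, y3 >= 0

Solving the primal: x* = (6, 0).
  primal value c^T x* = 30.
Solving the dual: y* = (0, 0, 2.5).
  dual value b^T y* = 30.
Strong duality: c^T x* = b^T y*. Confirmed.

30


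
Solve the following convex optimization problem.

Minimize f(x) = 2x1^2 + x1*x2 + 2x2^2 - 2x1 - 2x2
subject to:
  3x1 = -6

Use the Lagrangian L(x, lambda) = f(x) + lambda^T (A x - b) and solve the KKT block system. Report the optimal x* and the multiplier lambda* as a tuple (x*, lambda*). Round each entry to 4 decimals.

Form the Lagrangian:
  L(x, lambda) = (1/2) x^T Q x + c^T x + lambda^T (A x - b)
Stationarity (grad_x L = 0): Q x + c + A^T lambda = 0.
Primal feasibility: A x = b.

This gives the KKT block system:
  [ Q   A^T ] [ x     ]   [-c ]
  [ A    0  ] [ lambda ] = [ b ]

Solving the linear system:
  x*      = (-2, 1)
  lambda* = (3)
  f(x*)   = 10

x* = (-2, 1), lambda* = (3)


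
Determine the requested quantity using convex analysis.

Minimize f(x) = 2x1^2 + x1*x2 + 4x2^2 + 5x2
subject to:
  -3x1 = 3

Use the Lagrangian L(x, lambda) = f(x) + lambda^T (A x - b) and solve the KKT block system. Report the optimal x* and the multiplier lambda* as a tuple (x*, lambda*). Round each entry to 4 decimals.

Form the Lagrangian:
  L(x, lambda) = (1/2) x^T Q x + c^T x + lambda^T (A x - b)
Stationarity (grad_x L = 0): Q x + c + A^T lambda = 0.
Primal feasibility: A x = b.

This gives the KKT block system:
  [ Q   A^T ] [ x     ]   [-c ]
  [ A    0  ] [ lambda ] = [ b ]

Solving the linear system:
  x*      = (-1, -0.5)
  lambda* = (-1.5)
  f(x*)   = 1

x* = (-1, -0.5), lambda* = (-1.5)


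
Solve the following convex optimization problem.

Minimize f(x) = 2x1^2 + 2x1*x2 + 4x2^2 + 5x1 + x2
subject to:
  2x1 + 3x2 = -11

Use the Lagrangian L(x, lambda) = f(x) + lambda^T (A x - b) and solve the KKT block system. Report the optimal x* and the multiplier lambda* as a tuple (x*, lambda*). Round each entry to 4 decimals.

Form the Lagrangian:
  L(x, lambda) = (1/2) x^T Q x + c^T x + lambda^T (A x - b)
Stationarity (grad_x L = 0): Q x + c + A^T lambda = 0.
Primal feasibility: A x = b.

This gives the KKT block system:
  [ Q   A^T ] [ x     ]   [-c ]
  [ A    0  ] [ lambda ] = [ b ]

Solving the linear system:
  x*      = (-3.3864, -1.4091)
  lambda* = (5.6818)
  f(x*)   = 22.0795

x* = (-3.3864, -1.4091), lambda* = (5.6818)


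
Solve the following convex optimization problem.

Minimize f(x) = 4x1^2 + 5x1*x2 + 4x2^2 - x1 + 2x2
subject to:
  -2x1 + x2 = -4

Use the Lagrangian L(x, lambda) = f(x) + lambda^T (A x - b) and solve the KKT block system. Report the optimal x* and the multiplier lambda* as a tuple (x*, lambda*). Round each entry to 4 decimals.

Form the Lagrangian:
  L(x, lambda) = (1/2) x^T Q x + c^T x + lambda^T (A x - b)
Stationarity (grad_x L = 0): Q x + c + A^T lambda = 0.
Primal feasibility: A x = b.

This gives the KKT block system:
  [ Q   A^T ] [ x     ]   [-c ]
  [ A    0  ] [ lambda ] = [ b ]

Solving the linear system:
  x*      = (1.35, -1.3)
  lambda* = (1.65)
  f(x*)   = 1.325

x* = (1.35, -1.3), lambda* = (1.65)


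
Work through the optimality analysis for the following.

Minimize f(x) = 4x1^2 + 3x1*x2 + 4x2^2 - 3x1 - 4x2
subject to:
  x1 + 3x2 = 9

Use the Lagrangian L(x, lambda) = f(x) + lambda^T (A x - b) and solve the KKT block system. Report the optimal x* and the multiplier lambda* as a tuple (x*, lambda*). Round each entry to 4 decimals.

Form the Lagrangian:
  L(x, lambda) = (1/2) x^T Q x + c^T x + lambda^T (A x - b)
Stationarity (grad_x L = 0): Q x + c + A^T lambda = 0.
Primal feasibility: A x = b.

This gives the KKT block system:
  [ Q   A^T ] [ x     ]   [-c ]
  [ A    0  ] [ lambda ] = [ b ]

Solving the linear system:
  x*      = (0.0968, 2.9677)
  lambda* = (-6.6774)
  f(x*)   = 23.9677

x* = (0.0968, 2.9677), lambda* = (-6.6774)


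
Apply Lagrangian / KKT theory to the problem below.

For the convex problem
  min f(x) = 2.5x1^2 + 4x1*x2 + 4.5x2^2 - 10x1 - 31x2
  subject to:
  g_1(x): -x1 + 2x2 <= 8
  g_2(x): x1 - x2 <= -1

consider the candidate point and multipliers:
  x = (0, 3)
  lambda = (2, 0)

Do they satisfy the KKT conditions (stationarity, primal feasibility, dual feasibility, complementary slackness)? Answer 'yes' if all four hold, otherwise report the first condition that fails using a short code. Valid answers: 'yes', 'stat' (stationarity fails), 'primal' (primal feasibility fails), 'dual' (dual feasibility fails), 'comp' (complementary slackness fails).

Gradient of f: grad f(x) = Q x + c = (2, -4)
Constraint values g_i(x) = a_i^T x - b_i:
  g_1((0, 3)) = -2
  g_2((0, 3)) = -2
Stationarity residual: grad f(x) + sum_i lambda_i a_i = (0, 0)
  -> stationarity OK
Primal feasibility (all g_i <= 0): OK
Dual feasibility (all lambda_i >= 0): OK
Complementary slackness (lambda_i * g_i(x) = 0 for all i): FAILS

Verdict: the first failing condition is complementary_slackness -> comp.

comp


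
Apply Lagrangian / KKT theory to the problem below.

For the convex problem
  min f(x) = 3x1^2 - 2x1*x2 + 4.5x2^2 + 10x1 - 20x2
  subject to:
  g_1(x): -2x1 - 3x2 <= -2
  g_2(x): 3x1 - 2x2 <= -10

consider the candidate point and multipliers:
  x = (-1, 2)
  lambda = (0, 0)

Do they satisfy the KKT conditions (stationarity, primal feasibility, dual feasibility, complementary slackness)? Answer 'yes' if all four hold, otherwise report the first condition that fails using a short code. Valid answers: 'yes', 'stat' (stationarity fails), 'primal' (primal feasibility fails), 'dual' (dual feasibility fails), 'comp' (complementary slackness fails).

Gradient of f: grad f(x) = Q x + c = (0, 0)
Constraint values g_i(x) = a_i^T x - b_i:
  g_1((-1, 2)) = -2
  g_2((-1, 2)) = 3
Stationarity residual: grad f(x) + sum_i lambda_i a_i = (0, 0)
  -> stationarity OK
Primal feasibility (all g_i <= 0): FAILS
Dual feasibility (all lambda_i >= 0): OK
Complementary slackness (lambda_i * g_i(x) = 0 for all i): OK

Verdict: the first failing condition is primal_feasibility -> primal.

primal


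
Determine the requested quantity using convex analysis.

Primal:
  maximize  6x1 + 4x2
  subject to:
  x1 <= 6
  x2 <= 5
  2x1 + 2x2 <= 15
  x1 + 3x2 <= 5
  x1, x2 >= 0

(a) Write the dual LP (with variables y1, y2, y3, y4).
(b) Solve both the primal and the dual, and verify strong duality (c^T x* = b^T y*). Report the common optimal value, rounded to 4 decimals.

The standard primal-dual pair for 'max c^T x s.t. A x <= b, x >= 0' is:
  Dual:  min b^T y  s.t.  A^T y >= c,  y >= 0.

So the dual LP is:
  minimize  6y1 + 5y2 + 15y3 + 5y4
  subject to:
    y1 + 2y3 + y4 >= 6
    y2 + 2y3 + 3y4 >= 4
    y1, y2, y3, y4 >= 0

Solving the primal: x* = (5, 0).
  primal value c^T x* = 30.
Solving the dual: y* = (0, 0, 0, 6).
  dual value b^T y* = 30.
Strong duality: c^T x* = b^T y*. Confirmed.

30


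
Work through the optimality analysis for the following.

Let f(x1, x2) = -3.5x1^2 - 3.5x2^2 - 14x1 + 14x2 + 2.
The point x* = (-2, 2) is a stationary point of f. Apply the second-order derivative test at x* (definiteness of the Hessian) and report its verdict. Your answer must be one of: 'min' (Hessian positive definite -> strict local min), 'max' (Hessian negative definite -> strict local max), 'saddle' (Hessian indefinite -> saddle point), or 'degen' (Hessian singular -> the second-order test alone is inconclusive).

Compute the Hessian H = grad^2 f:
  H = [[-7, 0], [0, -7]]
Verify stationarity: grad f(x*) = H x* + g = (0, 0).
Eigenvalues of H: -7, -7.
Both eigenvalues < 0, so H is negative definite -> x* is a strict local max.

max


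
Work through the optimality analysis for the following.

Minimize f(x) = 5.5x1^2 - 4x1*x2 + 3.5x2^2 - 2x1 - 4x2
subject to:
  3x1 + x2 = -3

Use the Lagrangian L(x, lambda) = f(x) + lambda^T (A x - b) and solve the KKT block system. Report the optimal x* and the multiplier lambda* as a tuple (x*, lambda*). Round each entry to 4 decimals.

Form the Lagrangian:
  L(x, lambda) = (1/2) x^T Q x + c^T x + lambda^T (A x - b)
Stationarity (grad_x L = 0): Q x + c + A^T lambda = 0.
Primal feasibility: A x = b.

This gives the KKT block system:
  [ Q   A^T ] [ x     ]   [-c ]
  [ A    0  ] [ lambda ] = [ b ]

Solving the linear system:
  x*      = (-0.8673, -0.398)
  lambda* = (3.3163)
  f(x*)   = 6.6378

x* = (-0.8673, -0.398), lambda* = (3.3163)


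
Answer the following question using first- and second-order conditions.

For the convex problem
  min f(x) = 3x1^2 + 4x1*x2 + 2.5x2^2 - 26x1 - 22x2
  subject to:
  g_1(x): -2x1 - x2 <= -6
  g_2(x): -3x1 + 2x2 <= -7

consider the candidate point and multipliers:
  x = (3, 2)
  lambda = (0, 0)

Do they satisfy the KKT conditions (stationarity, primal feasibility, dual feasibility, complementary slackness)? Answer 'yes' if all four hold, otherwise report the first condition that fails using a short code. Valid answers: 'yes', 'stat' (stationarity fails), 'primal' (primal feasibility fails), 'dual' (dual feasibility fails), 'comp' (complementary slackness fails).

Gradient of f: grad f(x) = Q x + c = (0, 0)
Constraint values g_i(x) = a_i^T x - b_i:
  g_1((3, 2)) = -2
  g_2((3, 2)) = 2
Stationarity residual: grad f(x) + sum_i lambda_i a_i = (0, 0)
  -> stationarity OK
Primal feasibility (all g_i <= 0): FAILS
Dual feasibility (all lambda_i >= 0): OK
Complementary slackness (lambda_i * g_i(x) = 0 for all i): OK

Verdict: the first failing condition is primal_feasibility -> primal.

primal


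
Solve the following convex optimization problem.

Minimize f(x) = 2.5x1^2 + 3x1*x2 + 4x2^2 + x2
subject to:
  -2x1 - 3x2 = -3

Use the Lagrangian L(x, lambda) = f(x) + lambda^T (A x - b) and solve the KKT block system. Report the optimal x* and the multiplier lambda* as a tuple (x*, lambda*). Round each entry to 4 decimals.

Form the Lagrangian:
  L(x, lambda) = (1/2) x^T Q x + c^T x + lambda^T (A x - b)
Stationarity (grad_x L = 0): Q x + c + A^T lambda = 0.
Primal feasibility: A x = b.

This gives the KKT block system:
  [ Q   A^T ] [ x     ]   [-c ]
  [ A    0  ] [ lambda ] = [ b ]

Solving the linear system:
  x*      = (0.6585, 0.561)
  lambda* = (2.4878)
  f(x*)   = 4.0122

x* = (0.6585, 0.561), lambda* = (2.4878)


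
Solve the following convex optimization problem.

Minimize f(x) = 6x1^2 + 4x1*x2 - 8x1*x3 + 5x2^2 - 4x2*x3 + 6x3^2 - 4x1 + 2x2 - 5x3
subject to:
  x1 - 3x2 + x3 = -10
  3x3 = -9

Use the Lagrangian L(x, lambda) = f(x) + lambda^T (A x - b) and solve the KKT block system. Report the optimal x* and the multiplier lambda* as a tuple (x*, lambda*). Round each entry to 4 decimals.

Form the Lagrangian:
  L(x, lambda) = (1/2) x^T Q x + c^T x + lambda^T (A x - b)
Stationarity (grad_x L = 0): Q x + c + A^T lambda = 0.
Primal feasibility: A x = b.

This gives the KKT block system:
  [ Q   A^T ] [ x     ]   [-c ]
  [ A    0  ] [ lambda ] = [ b ]

Solving the linear system:
  x*      = (-2.6479, 1.4507, -3)
  lambda* = (5.9718, 6.5493)
  f(x*)   = 73.5775

x* = (-2.6479, 1.4507, -3), lambda* = (5.9718, 6.5493)


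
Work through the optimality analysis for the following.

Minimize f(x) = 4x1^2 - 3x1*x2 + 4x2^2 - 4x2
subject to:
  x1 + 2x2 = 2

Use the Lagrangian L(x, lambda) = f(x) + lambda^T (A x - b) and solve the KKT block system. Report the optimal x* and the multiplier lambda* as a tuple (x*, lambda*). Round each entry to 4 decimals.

Form the Lagrangian:
  L(x, lambda) = (1/2) x^T Q x + c^T x + lambda^T (A x - b)
Stationarity (grad_x L = 0): Q x + c + A^T lambda = 0.
Primal feasibility: A x = b.

This gives the KKT block system:
  [ Q   A^T ] [ x     ]   [-c ]
  [ A    0  ] [ lambda ] = [ b ]

Solving the linear system:
  x*      = (0.3846, 0.8077)
  lambda* = (-0.6538)
  f(x*)   = -0.9615

x* = (0.3846, 0.8077), lambda* = (-0.6538)


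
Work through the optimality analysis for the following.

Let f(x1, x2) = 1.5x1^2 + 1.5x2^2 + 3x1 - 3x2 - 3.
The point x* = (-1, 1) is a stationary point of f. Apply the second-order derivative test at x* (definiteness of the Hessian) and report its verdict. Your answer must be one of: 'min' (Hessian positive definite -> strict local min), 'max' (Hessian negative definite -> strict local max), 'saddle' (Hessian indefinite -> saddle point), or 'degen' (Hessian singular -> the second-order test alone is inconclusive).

Compute the Hessian H = grad^2 f:
  H = [[3, 0], [0, 3]]
Verify stationarity: grad f(x*) = H x* + g = (0, 0).
Eigenvalues of H: 3, 3.
Both eigenvalues > 0, so H is positive definite -> x* is a strict local min.

min


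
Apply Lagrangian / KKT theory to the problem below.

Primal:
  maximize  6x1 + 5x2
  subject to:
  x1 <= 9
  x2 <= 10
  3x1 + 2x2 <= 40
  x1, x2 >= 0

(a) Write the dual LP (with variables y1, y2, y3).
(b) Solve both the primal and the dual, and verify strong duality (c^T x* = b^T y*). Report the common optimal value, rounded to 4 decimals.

The standard primal-dual pair for 'max c^T x s.t. A x <= b, x >= 0' is:
  Dual:  min b^T y  s.t.  A^T y >= c,  y >= 0.

So the dual LP is:
  minimize  9y1 + 10y2 + 40y3
  subject to:
    y1 + 3y3 >= 6
    y2 + 2y3 >= 5
    y1, y2, y3 >= 0

Solving the primal: x* = (6.6667, 10).
  primal value c^T x* = 90.
Solving the dual: y* = (0, 1, 2).
  dual value b^T y* = 90.
Strong duality: c^T x* = b^T y*. Confirmed.

90


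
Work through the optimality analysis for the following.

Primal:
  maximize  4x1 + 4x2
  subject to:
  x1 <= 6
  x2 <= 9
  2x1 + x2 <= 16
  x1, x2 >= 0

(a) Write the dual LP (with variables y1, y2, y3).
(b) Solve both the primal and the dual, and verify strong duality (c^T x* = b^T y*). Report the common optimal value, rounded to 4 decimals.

The standard primal-dual pair for 'max c^T x s.t. A x <= b, x >= 0' is:
  Dual:  min b^T y  s.t.  A^T y >= c,  y >= 0.

So the dual LP is:
  minimize  6y1 + 9y2 + 16y3
  subject to:
    y1 + 2y3 >= 4
    y2 + y3 >= 4
    y1, y2, y3 >= 0

Solving the primal: x* = (3.5, 9).
  primal value c^T x* = 50.
Solving the dual: y* = (0, 2, 2).
  dual value b^T y* = 50.
Strong duality: c^T x* = b^T y*. Confirmed.

50


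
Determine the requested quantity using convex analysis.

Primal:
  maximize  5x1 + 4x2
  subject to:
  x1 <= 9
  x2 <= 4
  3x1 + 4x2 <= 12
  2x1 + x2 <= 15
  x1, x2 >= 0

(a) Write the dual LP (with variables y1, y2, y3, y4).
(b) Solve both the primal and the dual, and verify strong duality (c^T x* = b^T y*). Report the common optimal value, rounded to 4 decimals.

The standard primal-dual pair for 'max c^T x s.t. A x <= b, x >= 0' is:
  Dual:  min b^T y  s.t.  A^T y >= c,  y >= 0.

So the dual LP is:
  minimize  9y1 + 4y2 + 12y3 + 15y4
  subject to:
    y1 + 3y3 + 2y4 >= 5
    y2 + 4y3 + y4 >= 4
    y1, y2, y3, y4 >= 0

Solving the primal: x* = (4, 0).
  primal value c^T x* = 20.
Solving the dual: y* = (0, 0, 1.6667, 0).
  dual value b^T y* = 20.
Strong duality: c^T x* = b^T y*. Confirmed.

20


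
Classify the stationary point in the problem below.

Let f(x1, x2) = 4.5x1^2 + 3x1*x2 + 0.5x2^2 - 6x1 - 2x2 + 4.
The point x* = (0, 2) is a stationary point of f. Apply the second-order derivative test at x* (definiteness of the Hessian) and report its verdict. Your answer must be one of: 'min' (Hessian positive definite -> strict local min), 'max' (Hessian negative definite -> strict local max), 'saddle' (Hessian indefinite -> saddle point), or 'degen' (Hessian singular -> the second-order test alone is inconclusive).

Compute the Hessian H = grad^2 f:
  H = [[9, 3], [3, 1]]
Verify stationarity: grad f(x*) = H x* + g = (0, 0).
Eigenvalues of H: 0, 10.
H has a zero eigenvalue (singular; positive semidefinite but not definite), so H is neither positive definite, negative definite, nor indefinite. The second-order test alone is inconclusive -> degen.
(Indeed, f is constant along the null direction of H through x*, so x* is not a strict local extremum.)

degen


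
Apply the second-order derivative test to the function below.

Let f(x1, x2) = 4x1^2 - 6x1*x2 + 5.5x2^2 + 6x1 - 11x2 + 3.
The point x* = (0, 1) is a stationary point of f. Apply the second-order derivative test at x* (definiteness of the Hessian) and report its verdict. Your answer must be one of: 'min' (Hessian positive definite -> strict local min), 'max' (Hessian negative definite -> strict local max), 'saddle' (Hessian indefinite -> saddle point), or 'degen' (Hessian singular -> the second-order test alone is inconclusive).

Compute the Hessian H = grad^2 f:
  H = [[8, -6], [-6, 11]]
Verify stationarity: grad f(x*) = H x* + g = (0, 0).
Eigenvalues of H: 3.3153, 15.6847.
Both eigenvalues > 0, so H is positive definite -> x* is a strict local min.

min


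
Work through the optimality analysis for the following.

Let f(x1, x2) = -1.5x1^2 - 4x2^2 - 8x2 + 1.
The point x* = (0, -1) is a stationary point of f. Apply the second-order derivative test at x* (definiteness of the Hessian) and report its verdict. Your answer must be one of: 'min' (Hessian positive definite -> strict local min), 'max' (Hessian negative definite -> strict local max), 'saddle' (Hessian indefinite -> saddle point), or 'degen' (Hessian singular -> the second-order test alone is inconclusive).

Compute the Hessian H = grad^2 f:
  H = [[-3, 0], [0, -8]]
Verify stationarity: grad f(x*) = H x* + g = (0, 0).
Eigenvalues of H: -8, -3.
Both eigenvalues < 0, so H is negative definite -> x* is a strict local max.

max


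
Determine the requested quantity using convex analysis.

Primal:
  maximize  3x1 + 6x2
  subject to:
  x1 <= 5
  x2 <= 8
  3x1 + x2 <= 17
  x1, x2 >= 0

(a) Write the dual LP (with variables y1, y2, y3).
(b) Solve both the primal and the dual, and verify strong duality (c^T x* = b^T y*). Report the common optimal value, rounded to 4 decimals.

The standard primal-dual pair for 'max c^T x s.t. A x <= b, x >= 0' is:
  Dual:  min b^T y  s.t.  A^T y >= c,  y >= 0.

So the dual LP is:
  minimize  5y1 + 8y2 + 17y3
  subject to:
    y1 + 3y3 >= 3
    y2 + y3 >= 6
    y1, y2, y3 >= 0

Solving the primal: x* = (3, 8).
  primal value c^T x* = 57.
Solving the dual: y* = (0, 5, 1).
  dual value b^T y* = 57.
Strong duality: c^T x* = b^T y*. Confirmed.

57


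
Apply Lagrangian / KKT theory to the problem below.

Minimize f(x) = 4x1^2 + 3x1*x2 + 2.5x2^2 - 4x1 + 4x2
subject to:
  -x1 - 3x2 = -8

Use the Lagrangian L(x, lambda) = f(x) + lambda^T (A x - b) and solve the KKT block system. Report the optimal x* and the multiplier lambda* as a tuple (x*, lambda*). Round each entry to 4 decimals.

Form the Lagrangian:
  L(x, lambda) = (1/2) x^T Q x + c^T x + lambda^T (A x - b)
Stationarity (grad_x L = 0): Q x + c + A^T lambda = 0.
Primal feasibility: A x = b.

This gives the KKT block system:
  [ Q   A^T ] [ x     ]   [-c ]
  [ A    0  ] [ lambda ] = [ b ]

Solving the linear system:
  x*      = (0.2712, 2.5763)
  lambda* = (5.8983)
  f(x*)   = 28.2034

x* = (0.2712, 2.5763), lambda* = (5.8983)


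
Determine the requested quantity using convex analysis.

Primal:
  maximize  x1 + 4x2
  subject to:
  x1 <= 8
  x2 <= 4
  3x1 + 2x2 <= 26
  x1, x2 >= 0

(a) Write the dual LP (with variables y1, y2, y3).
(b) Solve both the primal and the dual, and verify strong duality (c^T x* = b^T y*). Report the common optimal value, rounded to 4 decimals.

The standard primal-dual pair for 'max c^T x s.t. A x <= b, x >= 0' is:
  Dual:  min b^T y  s.t.  A^T y >= c,  y >= 0.

So the dual LP is:
  minimize  8y1 + 4y2 + 26y3
  subject to:
    y1 + 3y3 >= 1
    y2 + 2y3 >= 4
    y1, y2, y3 >= 0

Solving the primal: x* = (6, 4).
  primal value c^T x* = 22.
Solving the dual: y* = (0, 3.3333, 0.3333).
  dual value b^T y* = 22.
Strong duality: c^T x* = b^T y*. Confirmed.

22


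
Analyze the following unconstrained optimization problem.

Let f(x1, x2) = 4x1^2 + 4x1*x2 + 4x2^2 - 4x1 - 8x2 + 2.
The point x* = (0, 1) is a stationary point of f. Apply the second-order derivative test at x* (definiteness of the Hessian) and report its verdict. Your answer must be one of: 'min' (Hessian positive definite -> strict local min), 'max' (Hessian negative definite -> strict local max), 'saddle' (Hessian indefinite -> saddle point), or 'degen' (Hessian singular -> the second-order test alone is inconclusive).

Compute the Hessian H = grad^2 f:
  H = [[8, 4], [4, 8]]
Verify stationarity: grad f(x*) = H x* + g = (0, 0).
Eigenvalues of H: 4, 12.
Both eigenvalues > 0, so H is positive definite -> x* is a strict local min.

min


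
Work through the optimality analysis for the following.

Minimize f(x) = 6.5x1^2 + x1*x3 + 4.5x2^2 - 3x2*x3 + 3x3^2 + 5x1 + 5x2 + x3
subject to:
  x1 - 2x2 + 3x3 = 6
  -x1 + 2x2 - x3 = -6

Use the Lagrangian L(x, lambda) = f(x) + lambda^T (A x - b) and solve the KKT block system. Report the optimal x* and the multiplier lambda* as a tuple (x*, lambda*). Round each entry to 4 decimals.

Form the Lagrangian:
  L(x, lambda) = (1/2) x^T Q x + c^T x + lambda^T (A x - b)
Stationarity (grad_x L = 0): Q x + c + A^T lambda = 0.
Primal feasibility: A x = b.

This gives the KKT block system:
  [ Q   A^T ] [ x     ]   [-c ]
  [ A    0  ] [ lambda ] = [ b ]

Solving the linear system:
  x*      = (0.3934, -2.8033, 0)
  lambda* = (0.1557, 10.2705)
  f(x*)   = 24.3197

x* = (0.3934, -2.8033, 0), lambda* = (0.1557, 10.2705)


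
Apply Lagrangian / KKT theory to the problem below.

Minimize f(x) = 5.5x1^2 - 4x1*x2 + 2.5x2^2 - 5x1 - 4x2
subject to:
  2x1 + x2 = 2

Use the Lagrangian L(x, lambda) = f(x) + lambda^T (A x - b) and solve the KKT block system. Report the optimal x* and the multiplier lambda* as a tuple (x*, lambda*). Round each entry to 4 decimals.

Form the Lagrangian:
  L(x, lambda) = (1/2) x^T Q x + c^T x + lambda^T (A x - b)
Stationarity (grad_x L = 0): Q x + c + A^T lambda = 0.
Primal feasibility: A x = b.

This gives the KKT block system:
  [ Q   A^T ] [ x     ]   [-c ]
  [ A    0  ] [ lambda ] = [ b ]

Solving the linear system:
  x*      = (0.5319, 0.9362)
  lambda* = (1.4468)
  f(x*)   = -4.6489

x* = (0.5319, 0.9362), lambda* = (1.4468)


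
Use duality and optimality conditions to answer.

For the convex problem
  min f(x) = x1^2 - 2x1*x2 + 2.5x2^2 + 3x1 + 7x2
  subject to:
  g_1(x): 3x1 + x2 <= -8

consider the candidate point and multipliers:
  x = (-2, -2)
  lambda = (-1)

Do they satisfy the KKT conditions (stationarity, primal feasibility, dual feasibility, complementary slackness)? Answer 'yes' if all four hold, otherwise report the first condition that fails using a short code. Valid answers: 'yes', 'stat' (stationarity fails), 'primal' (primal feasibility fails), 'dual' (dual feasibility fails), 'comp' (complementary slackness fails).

Gradient of f: grad f(x) = Q x + c = (3, 1)
Constraint values g_i(x) = a_i^T x - b_i:
  g_1((-2, -2)) = 0
Stationarity residual: grad f(x) + sum_i lambda_i a_i = (0, 0)
  -> stationarity OK
Primal feasibility (all g_i <= 0): OK
Dual feasibility (all lambda_i >= 0): FAILS
Complementary slackness (lambda_i * g_i(x) = 0 for all i): OK

Verdict: the first failing condition is dual_feasibility -> dual.

dual


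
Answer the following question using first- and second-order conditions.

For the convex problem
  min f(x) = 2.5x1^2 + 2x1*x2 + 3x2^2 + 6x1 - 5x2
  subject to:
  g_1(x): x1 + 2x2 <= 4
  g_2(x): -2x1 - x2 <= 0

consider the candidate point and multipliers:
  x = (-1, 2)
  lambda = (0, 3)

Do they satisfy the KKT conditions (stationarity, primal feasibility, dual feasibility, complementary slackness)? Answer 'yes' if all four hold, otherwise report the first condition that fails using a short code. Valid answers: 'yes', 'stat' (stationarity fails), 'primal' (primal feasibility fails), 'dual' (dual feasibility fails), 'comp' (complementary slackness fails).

Gradient of f: grad f(x) = Q x + c = (5, 5)
Constraint values g_i(x) = a_i^T x - b_i:
  g_1((-1, 2)) = -1
  g_2((-1, 2)) = 0
Stationarity residual: grad f(x) + sum_i lambda_i a_i = (-1, 2)
  -> stationarity FAILS
Primal feasibility (all g_i <= 0): OK
Dual feasibility (all lambda_i >= 0): OK
Complementary slackness (lambda_i * g_i(x) = 0 for all i): OK

Verdict: the first failing condition is stationarity -> stat.

stat


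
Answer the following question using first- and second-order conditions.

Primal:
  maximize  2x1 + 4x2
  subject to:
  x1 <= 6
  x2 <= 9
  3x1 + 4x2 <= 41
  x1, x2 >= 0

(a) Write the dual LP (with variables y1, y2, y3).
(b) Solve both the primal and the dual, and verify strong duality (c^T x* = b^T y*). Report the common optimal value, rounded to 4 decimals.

The standard primal-dual pair for 'max c^T x s.t. A x <= b, x >= 0' is:
  Dual:  min b^T y  s.t.  A^T y >= c,  y >= 0.

So the dual LP is:
  minimize  6y1 + 9y2 + 41y3
  subject to:
    y1 + 3y3 >= 2
    y2 + 4y3 >= 4
    y1, y2, y3 >= 0

Solving the primal: x* = (1.6667, 9).
  primal value c^T x* = 39.3333.
Solving the dual: y* = (0, 1.3333, 0.6667).
  dual value b^T y* = 39.3333.
Strong duality: c^T x* = b^T y*. Confirmed.

39.3333


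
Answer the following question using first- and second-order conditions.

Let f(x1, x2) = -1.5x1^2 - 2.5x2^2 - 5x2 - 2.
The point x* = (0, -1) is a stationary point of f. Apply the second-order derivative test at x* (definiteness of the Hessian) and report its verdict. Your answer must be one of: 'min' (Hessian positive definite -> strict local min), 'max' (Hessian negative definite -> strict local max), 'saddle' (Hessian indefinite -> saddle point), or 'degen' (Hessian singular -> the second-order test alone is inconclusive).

Compute the Hessian H = grad^2 f:
  H = [[-3, 0], [0, -5]]
Verify stationarity: grad f(x*) = H x* + g = (0, 0).
Eigenvalues of H: -5, -3.
Both eigenvalues < 0, so H is negative definite -> x* is a strict local max.

max


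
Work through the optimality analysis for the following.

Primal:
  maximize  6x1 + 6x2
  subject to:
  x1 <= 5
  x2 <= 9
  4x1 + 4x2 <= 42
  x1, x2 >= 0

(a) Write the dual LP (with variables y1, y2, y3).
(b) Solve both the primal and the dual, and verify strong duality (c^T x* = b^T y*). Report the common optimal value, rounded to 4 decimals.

The standard primal-dual pair for 'max c^T x s.t. A x <= b, x >= 0' is:
  Dual:  min b^T y  s.t.  A^T y >= c,  y >= 0.

So the dual LP is:
  minimize  5y1 + 9y2 + 42y3
  subject to:
    y1 + 4y3 >= 6
    y2 + 4y3 >= 6
    y1, y2, y3 >= 0

Solving the primal: x* = (1.5, 9).
  primal value c^T x* = 63.
Solving the dual: y* = (0, 0, 1.5).
  dual value b^T y* = 63.
Strong duality: c^T x* = b^T y*. Confirmed.

63


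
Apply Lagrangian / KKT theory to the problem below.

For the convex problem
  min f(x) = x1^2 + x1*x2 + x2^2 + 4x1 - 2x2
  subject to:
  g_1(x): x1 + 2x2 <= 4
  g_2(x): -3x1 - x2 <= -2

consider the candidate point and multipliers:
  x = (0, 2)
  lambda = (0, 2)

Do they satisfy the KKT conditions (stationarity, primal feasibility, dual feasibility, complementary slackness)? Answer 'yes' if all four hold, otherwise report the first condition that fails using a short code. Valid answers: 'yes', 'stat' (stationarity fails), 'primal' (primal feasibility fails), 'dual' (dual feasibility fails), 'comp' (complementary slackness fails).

Gradient of f: grad f(x) = Q x + c = (6, 2)
Constraint values g_i(x) = a_i^T x - b_i:
  g_1((0, 2)) = 0
  g_2((0, 2)) = 0
Stationarity residual: grad f(x) + sum_i lambda_i a_i = (0, 0)
  -> stationarity OK
Primal feasibility (all g_i <= 0): OK
Dual feasibility (all lambda_i >= 0): OK
Complementary slackness (lambda_i * g_i(x) = 0 for all i): OK

Verdict: yes, KKT holds.

yes


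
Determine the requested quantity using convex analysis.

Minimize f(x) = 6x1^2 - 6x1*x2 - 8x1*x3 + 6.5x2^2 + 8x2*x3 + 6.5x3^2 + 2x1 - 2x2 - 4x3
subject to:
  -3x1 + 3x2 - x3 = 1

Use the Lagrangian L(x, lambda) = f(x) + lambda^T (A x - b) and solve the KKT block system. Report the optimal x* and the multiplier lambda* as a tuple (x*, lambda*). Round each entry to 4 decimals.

Form the Lagrangian:
  L(x, lambda) = (1/2) x^T Q x + c^T x + lambda^T (A x - b)
Stationarity (grad_x L = 0): Q x + c + A^T lambda = 0.
Primal feasibility: A x = b.

This gives the KKT block system:
  [ Q   A^T ] [ x     ]   [-c ]
  [ A    0  ] [ lambda ] = [ b ]

Solving the linear system:
  x*      = (-0.1885, 0.1616, 0.0503)
  lambda* = (-0.5448)
  f(x*)   = -0.1784

x* = (-0.1885, 0.1616, 0.0503), lambda* = (-0.5448)


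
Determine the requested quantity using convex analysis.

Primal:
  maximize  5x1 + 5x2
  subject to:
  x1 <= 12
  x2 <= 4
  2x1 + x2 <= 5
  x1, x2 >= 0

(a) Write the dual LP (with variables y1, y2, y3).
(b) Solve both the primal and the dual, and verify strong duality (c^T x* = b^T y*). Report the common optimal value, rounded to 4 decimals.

The standard primal-dual pair for 'max c^T x s.t. A x <= b, x >= 0' is:
  Dual:  min b^T y  s.t.  A^T y >= c,  y >= 0.

So the dual LP is:
  minimize  12y1 + 4y2 + 5y3
  subject to:
    y1 + 2y3 >= 5
    y2 + y3 >= 5
    y1, y2, y3 >= 0

Solving the primal: x* = (0.5, 4).
  primal value c^T x* = 22.5.
Solving the dual: y* = (0, 2.5, 2.5).
  dual value b^T y* = 22.5.
Strong duality: c^T x* = b^T y*. Confirmed.

22.5


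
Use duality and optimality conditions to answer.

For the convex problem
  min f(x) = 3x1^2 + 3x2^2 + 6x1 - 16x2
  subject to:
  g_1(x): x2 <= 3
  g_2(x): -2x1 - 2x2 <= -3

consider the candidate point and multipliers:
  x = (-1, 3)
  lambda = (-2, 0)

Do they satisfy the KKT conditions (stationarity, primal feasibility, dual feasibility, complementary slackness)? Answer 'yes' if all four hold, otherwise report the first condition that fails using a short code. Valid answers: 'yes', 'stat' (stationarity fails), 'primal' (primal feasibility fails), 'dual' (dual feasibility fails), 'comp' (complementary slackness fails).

Gradient of f: grad f(x) = Q x + c = (0, 2)
Constraint values g_i(x) = a_i^T x - b_i:
  g_1((-1, 3)) = 0
  g_2((-1, 3)) = -1
Stationarity residual: grad f(x) + sum_i lambda_i a_i = (0, 0)
  -> stationarity OK
Primal feasibility (all g_i <= 0): OK
Dual feasibility (all lambda_i >= 0): FAILS
Complementary slackness (lambda_i * g_i(x) = 0 for all i): OK

Verdict: the first failing condition is dual_feasibility -> dual.

dual


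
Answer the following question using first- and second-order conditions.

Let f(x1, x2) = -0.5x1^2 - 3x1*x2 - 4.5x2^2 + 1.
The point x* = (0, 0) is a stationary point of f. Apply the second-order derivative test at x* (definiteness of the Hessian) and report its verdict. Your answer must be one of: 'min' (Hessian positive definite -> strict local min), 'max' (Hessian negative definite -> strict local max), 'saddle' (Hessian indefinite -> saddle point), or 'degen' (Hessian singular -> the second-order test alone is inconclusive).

Compute the Hessian H = grad^2 f:
  H = [[-1, -3], [-3, -9]]
Verify stationarity: grad f(x*) = H x* + g = (0, 0).
Eigenvalues of H: -10, 0.
H has a zero eigenvalue (singular; negative semidefinite but not definite), so H is neither positive definite, negative definite, nor indefinite. The second-order test alone is inconclusive -> degen.
(Indeed, f is constant along the null direction of H through x*, so x* is not a strict local extremum.)

degen


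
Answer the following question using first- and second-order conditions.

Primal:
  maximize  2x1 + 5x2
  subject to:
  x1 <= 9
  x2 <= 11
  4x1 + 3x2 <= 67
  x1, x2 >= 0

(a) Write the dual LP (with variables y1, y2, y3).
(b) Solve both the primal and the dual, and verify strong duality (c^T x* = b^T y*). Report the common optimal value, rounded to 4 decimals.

The standard primal-dual pair for 'max c^T x s.t. A x <= b, x >= 0' is:
  Dual:  min b^T y  s.t.  A^T y >= c,  y >= 0.

So the dual LP is:
  minimize  9y1 + 11y2 + 67y3
  subject to:
    y1 + 4y3 >= 2
    y2 + 3y3 >= 5
    y1, y2, y3 >= 0

Solving the primal: x* = (8.5, 11).
  primal value c^T x* = 72.
Solving the dual: y* = (0, 3.5, 0.5).
  dual value b^T y* = 72.
Strong duality: c^T x* = b^T y*. Confirmed.

72


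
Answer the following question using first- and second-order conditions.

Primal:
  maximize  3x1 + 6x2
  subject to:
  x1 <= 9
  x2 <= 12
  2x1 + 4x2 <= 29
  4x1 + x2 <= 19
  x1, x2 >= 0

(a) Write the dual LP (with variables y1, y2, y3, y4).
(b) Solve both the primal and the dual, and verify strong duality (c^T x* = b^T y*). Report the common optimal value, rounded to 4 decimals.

The standard primal-dual pair for 'max c^T x s.t. A x <= b, x >= 0' is:
  Dual:  min b^T y  s.t.  A^T y >= c,  y >= 0.

So the dual LP is:
  minimize  9y1 + 12y2 + 29y3 + 19y4
  subject to:
    y1 + 2y3 + 4y4 >= 3
    y2 + 4y3 + y4 >= 6
    y1, y2, y3, y4 >= 0

Solving the primal: x* = (3.3571, 5.5714).
  primal value c^T x* = 43.5.
Solving the dual: y* = (0, 0, 1.5, 0).
  dual value b^T y* = 43.5.
Strong duality: c^T x* = b^T y*. Confirmed.

43.5


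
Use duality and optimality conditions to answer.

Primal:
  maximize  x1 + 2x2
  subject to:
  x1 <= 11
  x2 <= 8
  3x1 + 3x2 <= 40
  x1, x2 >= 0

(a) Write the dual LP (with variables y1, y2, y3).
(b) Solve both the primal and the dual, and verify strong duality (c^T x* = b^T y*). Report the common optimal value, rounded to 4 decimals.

The standard primal-dual pair for 'max c^T x s.t. A x <= b, x >= 0' is:
  Dual:  min b^T y  s.t.  A^T y >= c,  y >= 0.

So the dual LP is:
  minimize  11y1 + 8y2 + 40y3
  subject to:
    y1 + 3y3 >= 1
    y2 + 3y3 >= 2
    y1, y2, y3 >= 0

Solving the primal: x* = (5.3333, 8).
  primal value c^T x* = 21.3333.
Solving the dual: y* = (0, 1, 0.3333).
  dual value b^T y* = 21.3333.
Strong duality: c^T x* = b^T y*. Confirmed.

21.3333


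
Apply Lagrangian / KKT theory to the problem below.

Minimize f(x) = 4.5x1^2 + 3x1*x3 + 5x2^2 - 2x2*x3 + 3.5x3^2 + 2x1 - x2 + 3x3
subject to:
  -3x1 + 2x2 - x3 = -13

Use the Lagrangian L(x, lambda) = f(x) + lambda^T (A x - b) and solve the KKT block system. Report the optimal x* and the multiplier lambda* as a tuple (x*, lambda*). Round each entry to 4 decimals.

Form the Lagrangian:
  L(x, lambda) = (1/2) x^T Q x + c^T x + lambda^T (A x - b)
Stationarity (grad_x L = 0): Q x + c + A^T lambda = 0.
Primal feasibility: A x = b.

This gives the KKT block system:
  [ Q   A^T ] [ x     ]   [-c ]
  [ A    0  ] [ lambda ] = [ b ]

Solving the linear system:
  x*      = (3.3333, -2.0333, -1.0667)
  lambda* = (9.6)
  f(x*)   = 65.15

x* = (3.3333, -2.0333, -1.0667), lambda* = (9.6)


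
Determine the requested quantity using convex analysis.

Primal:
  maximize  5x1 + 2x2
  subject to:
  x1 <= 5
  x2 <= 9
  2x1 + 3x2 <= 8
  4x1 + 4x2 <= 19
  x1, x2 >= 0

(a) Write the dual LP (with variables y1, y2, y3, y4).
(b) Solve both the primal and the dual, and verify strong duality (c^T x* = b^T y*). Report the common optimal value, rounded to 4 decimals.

The standard primal-dual pair for 'max c^T x s.t. A x <= b, x >= 0' is:
  Dual:  min b^T y  s.t.  A^T y >= c,  y >= 0.

So the dual LP is:
  minimize  5y1 + 9y2 + 8y3 + 19y4
  subject to:
    y1 + 2y3 + 4y4 >= 5
    y2 + 3y3 + 4y4 >= 2
    y1, y2, y3, y4 >= 0

Solving the primal: x* = (4, 0).
  primal value c^T x* = 20.
Solving the dual: y* = (0, 0, 2.5, 0).
  dual value b^T y* = 20.
Strong duality: c^T x* = b^T y*. Confirmed.

20


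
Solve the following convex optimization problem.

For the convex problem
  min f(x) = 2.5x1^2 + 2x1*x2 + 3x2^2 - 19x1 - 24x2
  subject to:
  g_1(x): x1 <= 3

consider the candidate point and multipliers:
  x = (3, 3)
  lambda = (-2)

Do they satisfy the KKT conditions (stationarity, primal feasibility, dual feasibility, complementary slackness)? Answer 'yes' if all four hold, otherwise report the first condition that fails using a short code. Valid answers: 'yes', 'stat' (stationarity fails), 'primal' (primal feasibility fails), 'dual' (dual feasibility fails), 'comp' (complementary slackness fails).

Gradient of f: grad f(x) = Q x + c = (2, 0)
Constraint values g_i(x) = a_i^T x - b_i:
  g_1((3, 3)) = 0
Stationarity residual: grad f(x) + sum_i lambda_i a_i = (0, 0)
  -> stationarity OK
Primal feasibility (all g_i <= 0): OK
Dual feasibility (all lambda_i >= 0): FAILS
Complementary slackness (lambda_i * g_i(x) = 0 for all i): OK

Verdict: the first failing condition is dual_feasibility -> dual.

dual


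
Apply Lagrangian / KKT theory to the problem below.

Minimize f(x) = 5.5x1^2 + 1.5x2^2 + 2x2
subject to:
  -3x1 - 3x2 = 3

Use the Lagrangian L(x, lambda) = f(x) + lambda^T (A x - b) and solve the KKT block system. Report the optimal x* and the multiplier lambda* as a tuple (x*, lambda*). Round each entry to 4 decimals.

Form the Lagrangian:
  L(x, lambda) = (1/2) x^T Q x + c^T x + lambda^T (A x - b)
Stationarity (grad_x L = 0): Q x + c + A^T lambda = 0.
Primal feasibility: A x = b.

This gives the KKT block system:
  [ Q   A^T ] [ x     ]   [-c ]
  [ A    0  ] [ lambda ] = [ b ]

Solving the linear system:
  x*      = (-0.0714, -0.9286)
  lambda* = (-0.2619)
  f(x*)   = -0.5357

x* = (-0.0714, -0.9286), lambda* = (-0.2619)


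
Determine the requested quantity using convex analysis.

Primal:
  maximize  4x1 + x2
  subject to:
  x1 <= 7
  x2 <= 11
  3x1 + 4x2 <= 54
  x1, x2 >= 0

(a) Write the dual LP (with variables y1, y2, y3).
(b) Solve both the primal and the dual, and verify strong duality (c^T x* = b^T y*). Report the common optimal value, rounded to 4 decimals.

The standard primal-dual pair for 'max c^T x s.t. A x <= b, x >= 0' is:
  Dual:  min b^T y  s.t.  A^T y >= c,  y >= 0.

So the dual LP is:
  minimize  7y1 + 11y2 + 54y3
  subject to:
    y1 + 3y3 >= 4
    y2 + 4y3 >= 1
    y1, y2, y3 >= 0

Solving the primal: x* = (7, 8.25).
  primal value c^T x* = 36.25.
Solving the dual: y* = (3.25, 0, 0.25).
  dual value b^T y* = 36.25.
Strong duality: c^T x* = b^T y*. Confirmed.

36.25


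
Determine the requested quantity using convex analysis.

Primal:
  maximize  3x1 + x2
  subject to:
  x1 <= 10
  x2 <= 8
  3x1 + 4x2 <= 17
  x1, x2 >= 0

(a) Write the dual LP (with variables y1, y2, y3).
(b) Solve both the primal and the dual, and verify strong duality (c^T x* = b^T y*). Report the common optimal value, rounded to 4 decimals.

The standard primal-dual pair for 'max c^T x s.t. A x <= b, x >= 0' is:
  Dual:  min b^T y  s.t.  A^T y >= c,  y >= 0.

So the dual LP is:
  minimize  10y1 + 8y2 + 17y3
  subject to:
    y1 + 3y3 >= 3
    y2 + 4y3 >= 1
    y1, y2, y3 >= 0

Solving the primal: x* = (5.6667, 0).
  primal value c^T x* = 17.
Solving the dual: y* = (0, 0, 1).
  dual value b^T y* = 17.
Strong duality: c^T x* = b^T y*. Confirmed.

17


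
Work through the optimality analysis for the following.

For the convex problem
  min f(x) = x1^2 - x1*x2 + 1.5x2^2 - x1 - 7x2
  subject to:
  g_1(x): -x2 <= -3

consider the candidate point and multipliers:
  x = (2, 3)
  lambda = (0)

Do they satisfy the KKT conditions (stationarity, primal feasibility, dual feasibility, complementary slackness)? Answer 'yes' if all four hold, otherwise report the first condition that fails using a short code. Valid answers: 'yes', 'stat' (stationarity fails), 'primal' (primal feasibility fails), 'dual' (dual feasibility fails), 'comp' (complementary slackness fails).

Gradient of f: grad f(x) = Q x + c = (0, 0)
Constraint values g_i(x) = a_i^T x - b_i:
  g_1((2, 3)) = 0
Stationarity residual: grad f(x) + sum_i lambda_i a_i = (0, 0)
  -> stationarity OK
Primal feasibility (all g_i <= 0): OK
Dual feasibility (all lambda_i >= 0): OK
Complementary slackness (lambda_i * g_i(x) = 0 for all i): OK

Verdict: yes, KKT holds.

yes


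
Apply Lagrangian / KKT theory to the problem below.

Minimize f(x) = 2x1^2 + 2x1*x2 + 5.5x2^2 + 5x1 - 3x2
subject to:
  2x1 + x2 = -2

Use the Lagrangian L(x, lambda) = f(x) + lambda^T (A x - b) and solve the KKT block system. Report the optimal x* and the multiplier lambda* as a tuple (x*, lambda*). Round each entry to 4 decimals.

Form the Lagrangian:
  L(x, lambda) = (1/2) x^T Q x + c^T x + lambda^T (A x - b)
Stationarity (grad_x L = 0): Q x + c + A^T lambda = 0.
Primal feasibility: A x = b.

This gives the KKT block system:
  [ Q   A^T ] [ x     ]   [-c ]
  [ A    0  ] [ lambda ] = [ b ]

Solving the linear system:
  x*      = (-1.275, 0.55)
  lambda* = (-0.5)
  f(x*)   = -4.5125

x* = (-1.275, 0.55), lambda* = (-0.5)
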